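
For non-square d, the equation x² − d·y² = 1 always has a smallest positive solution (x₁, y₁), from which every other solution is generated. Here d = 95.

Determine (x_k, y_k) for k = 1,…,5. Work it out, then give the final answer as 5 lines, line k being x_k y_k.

39 4
3041 312
237159 24332
18495361 1897584
1442400999 147987220

[9; 1,2,1,18] for √95; ℓ=4 ⇒ convergent index 3
step 0: (9, 1)  from 9·(1,0) + (0,1)
step 1: (10, 1)  from 1·(9,1) + (1,0)
step 2: (29, 3)  from 2·(10,1) + (9,1)
step 3: (39, 4)  from 1·(29,3) + (10,1)
fundamental: x₁=39, y₁=4  (since 1521 − 95·16 = 1)
n=2: (39,4)∘(39,4) = (39·39+95·4·4, 39·4+4·39) = (3041,312)
n=3: (3041,312)∘(39,4) = (39·3041+95·4·312, 39·312+4·3041) = (237159,24332)
n=4: (237159,24332)∘(39,4) = (39·237159+95·4·24332, 39·24332+4·237159) = (18495361,1897584)
n=5: (18495361,1897584)∘(39,4) = (39·18495361+95·4·1897584, 39·1897584+4·18495361) = (1442400999,147987220)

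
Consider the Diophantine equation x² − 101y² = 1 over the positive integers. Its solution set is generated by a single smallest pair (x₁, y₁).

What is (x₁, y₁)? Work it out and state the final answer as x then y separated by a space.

201 20

[10; 20] for √101; ℓ=1 ⇒ convergent index 1
k=0  a_k=10  p_k/q_k = 10/1
k=1  a_k=20  p_k/q_k = 201/20
(x₁, y₁) = (201, 20);  201² − 101·20² = 1 ✓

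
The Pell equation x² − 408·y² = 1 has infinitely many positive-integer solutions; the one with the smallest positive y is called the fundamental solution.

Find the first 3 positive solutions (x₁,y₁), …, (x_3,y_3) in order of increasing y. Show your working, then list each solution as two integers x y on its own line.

101 5
20401 1010
4120901 204015

d=408: √d = [20; 5,40] (ℓ=2, even), read p_1/q_1
a_0=20:  p_0=20·1+0=20,  q_0=20·0+1=1
a_1=5:  p_1=5·20+1=101,  q_1=5·1+0=5
fundamental: x₁=101, y₁=5  (since 10201 − 408·25 = 1)
k=2:  x_2 = 101·101+408·5·5 = 20401,  y_2 = 101·5+5·101 = 1010
k=3:  x_3 = 101·20401+408·5·1010 = 4120901,  y_3 = 101·1010+5·20401 = 204015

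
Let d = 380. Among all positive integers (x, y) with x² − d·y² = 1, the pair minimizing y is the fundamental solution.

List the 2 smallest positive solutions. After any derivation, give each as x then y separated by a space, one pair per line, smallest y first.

39 2
3041 156

√380 → a₀=19, period (2,38); ℓ=2 even so k=1
a_0=19:  p_0=19·1+0=19,  q_0=19·0+1=1
a_1=2:  p_1=2·19+1=39,  q_1=2·1+0=2
fundamental: x₁=39, y₁=2  (since 1521 − 380·4 = 1)
n=2: (39,2)∘(39,2) = (39·39+380·2·2, 39·2+2·39) = (3041,156)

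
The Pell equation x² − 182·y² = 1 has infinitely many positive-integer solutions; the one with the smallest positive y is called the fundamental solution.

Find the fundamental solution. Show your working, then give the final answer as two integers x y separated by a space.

[13; 2,26] for √182; ℓ=2 ⇒ convergent index 1
step 0: (13, 1)  from 13·(1,0) + (0,1)
step 1: (27, 2)  from 2·(13,1) + (1,0)
→ (27, 2).  Check: 27²=729, 182·2²=728, difference 1.

27 2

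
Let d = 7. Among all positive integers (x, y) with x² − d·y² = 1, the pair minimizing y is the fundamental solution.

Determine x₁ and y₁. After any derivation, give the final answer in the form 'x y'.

[2; 1,1,1,4] for √7; ℓ=4 ⇒ convergent index 3
i=0: a=2 ⇒ p=2, q=1
i=1: a=1 ⇒ p=3, q=1
i=2: a=1 ⇒ p=5, q=2
i=3: a=1 ⇒ p=8, q=3
fundamental: x₁=8, y₁=3  (since 64 − 7·9 = 1)

8 3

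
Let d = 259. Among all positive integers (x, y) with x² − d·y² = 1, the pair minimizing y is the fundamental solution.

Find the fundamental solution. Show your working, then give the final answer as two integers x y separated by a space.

√259 → a₀=16, period (10,1,2,3,4,3,2,1,10,32); ℓ=10 even so k=9
a_0=16:  p_0=16·1+0=16,  q_0=16·0+1=1
…
a_7=2:  p_7=2·23931+7403=55265,  q_7=2·1487+460=3434
a_8=1:  p_8=1·55265+23931=79196,  q_8=1·3434+1487=4921
a_9=10:  p_9=10·79196+55265=847225,  q_9=10·4921+3434=52644
→ (847225, 52644).  Check: 847225²=717790200625, 259·52644²=717790200624, difference 1.

847225 52644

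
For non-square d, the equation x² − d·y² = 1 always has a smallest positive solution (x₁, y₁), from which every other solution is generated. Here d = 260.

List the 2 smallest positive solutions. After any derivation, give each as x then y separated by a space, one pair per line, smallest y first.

129 8
33281 2064

d=260: √d = [16; 8,32] (ℓ=2, even), read p_1/q_1
k=0  a_k=16  p_k/q_k = 16/1
k=1  a_k=8  p_k/q_k = 129/8
(x₁, y₁) = (129, 8);  129² − 260·8² = 1 ✓
(x_2, y_2) = (129·129 + 260·8·8, 129·8 + 8·129) = (33281, 2064)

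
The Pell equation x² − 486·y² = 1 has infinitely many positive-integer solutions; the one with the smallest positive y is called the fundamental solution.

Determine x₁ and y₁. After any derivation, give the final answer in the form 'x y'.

485 22

√486 → a₀=22, period (22,44); ℓ=2 even so k=1
a_0=22:  p_0=22·1+0=22,  q_0=22·0+1=1
a_1=22:  p_1=22·22+1=485,  q_1=22·1+0=22
→ (485, 22).  Check: 485²=235225, 486·22²=235224, difference 1.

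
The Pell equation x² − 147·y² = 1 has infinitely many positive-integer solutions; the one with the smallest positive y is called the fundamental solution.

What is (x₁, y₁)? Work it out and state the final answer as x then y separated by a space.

97 8

√147 → a₀=12, period (8,24); ℓ=2 even so k=1
a_0=12:  p_0=12·1+0=12,  q_0=12·0+1=1
a_1=8:  p_1=8·12+1=97,  q_1=8·1+0=8
fundamental: x₁=97, y₁=8  (since 9409 − 147·64 = 1)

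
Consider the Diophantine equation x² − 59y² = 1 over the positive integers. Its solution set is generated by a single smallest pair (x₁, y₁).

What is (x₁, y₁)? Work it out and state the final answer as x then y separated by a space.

530 69

d=59: √d = [7; 1,2,7,2,1,14] (ℓ=6, even), read p_5/q_5
step 0: (7, 1)  from 7·(1,0) + (0,1)
…
step 2: (23, 3)  from 2·(8,1) + (7,1)
…
step 4: (361, 47)  from 2·(169,22) + (23,3)
step 5: (530, 69)  from 1·(361,47) + (169,22)
→ (530, 69).  Check: 530²=280900, 59·69²=280899, difference 1.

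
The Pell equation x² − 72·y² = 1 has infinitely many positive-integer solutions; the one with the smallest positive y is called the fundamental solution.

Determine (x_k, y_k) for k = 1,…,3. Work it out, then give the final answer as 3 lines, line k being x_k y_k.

√72 → a₀=8, period (2,16); ℓ=2 even so k=1
step 0: (8, 1)  from 8·(1,0) + (0,1)
step 1: (17, 2)  from 2·(8,1) + (1,0)
fundamental: x₁=17, y₁=2  (since 289 − 72·4 = 1)
k=2:  x_2 = 17·17+72·2·2 = 577,  y_2 = 17·2+2·17 = 68
k=3:  x_3 = 17·577+72·2·68 = 19601,  y_3 = 17·68+2·577 = 2310

17 2
577 68
19601 2310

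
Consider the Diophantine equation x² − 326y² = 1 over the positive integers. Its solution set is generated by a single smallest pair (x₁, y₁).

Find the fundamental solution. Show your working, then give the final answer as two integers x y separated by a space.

325 18

√326 = [18; 18,36, …], period ℓ=2 (even) → k=1
i=0: a=18 ⇒ p=18, q=1
i=1: a=18 ⇒ p=325, q=18
→ (325, 18).  Check: 325²=105625, 326·18²=105624, difference 1.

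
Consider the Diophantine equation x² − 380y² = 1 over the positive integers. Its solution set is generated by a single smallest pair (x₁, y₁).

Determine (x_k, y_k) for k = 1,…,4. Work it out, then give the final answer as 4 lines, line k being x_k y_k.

d=380: √d = [19; 2,38] (ℓ=2, even), read p_1/q_1
i=0: a=19 ⇒ p=19, q=1
i=1: a=2 ⇒ p=39, q=2
(x₁, y₁) = (39, 2);  39² − 380·2² = 1 ✓
(39+2√380)^2 = 3041 + 156√380
(39+2√380)^3 = 237159 + 12166√380
(39+2√380)^4 = 18495361 + 948792√380

39 2
3041 156
237159 12166
18495361 948792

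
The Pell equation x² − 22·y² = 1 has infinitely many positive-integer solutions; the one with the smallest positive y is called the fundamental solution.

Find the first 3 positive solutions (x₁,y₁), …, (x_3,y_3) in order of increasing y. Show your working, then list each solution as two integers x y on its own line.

197 42
77617 16548
30580901 6519870

[4; 1,2,4,2,1,8] for √22; ℓ=6 ⇒ convergent index 5
step 0: (4, 1)  from 4·(1,0) + (0,1)
…
step 2: (14, 3)  from 2·(5,1) + (4,1)
step 3: (61, 13)  from 4·(14,3) + (5,1)
step 4: (136, 29)  from 2·(61,13) + (14,3)
step 5: (197, 42)  from 1·(136,29) + (61,13)
fundamental: x₁=197, y₁=42  (since 38809 − 22·1764 = 1)
(x_2, y_2) = (197·197 + 22·42·42, 197·42 + 42·197) = (77617, 16548)
(x_3, y_3) = (197·77617 + 22·42·16548, 197·16548 + 42·77617) = (30580901, 6519870)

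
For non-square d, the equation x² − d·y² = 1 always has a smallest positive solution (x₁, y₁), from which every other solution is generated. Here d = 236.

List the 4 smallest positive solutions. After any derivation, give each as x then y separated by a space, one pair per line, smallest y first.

561799 36570
631236232801 41089978860
709255768702176199 46168618067101710
796918363201596536611201 51874966922918257173720

√236 = [15; 2,1,3,5,1,6,1,5,3,1,2,30, …], period ℓ=12 (even) → k=11
k=0  a_k=15  p_k/q_k = 15/1
…
k=4  a_k=5  p_k/q_k = 891/58
…
k=7  a_k=1  p_k/q_k = 8311/541
k=8  a_k=5  p_k/q_k = 48806/3177
…
k=10  a_k=1  p_k/q_k = 203535/13249
k=11  a_k=2  p_k/q_k = 561799/36570
fundamental: x₁=561799, y₁=36570  (since 315618116401 − 236·1337364900 = 1)
n=2: (561799,36570)∘(561799,36570) = (561799·561799+236·36570·36570, 561799·36570+36570·561799) = (631236232801,41089978860)
n=3: (631236232801,41089978860)∘(561799,36570) = (561799·631236232801+236·36570·41089978860, 561799·41089978860+36570·631236232801) = (709255768702176199,46168618067101710)
n=4: (709255768702176199,46168618067101710)∘(561799,36570) = (561799·709255768702176199+236·36570·46168618067101710, 561799·46168618067101710+36570·709255768702176199) = (796918363201596536611201,51874966922918257173720)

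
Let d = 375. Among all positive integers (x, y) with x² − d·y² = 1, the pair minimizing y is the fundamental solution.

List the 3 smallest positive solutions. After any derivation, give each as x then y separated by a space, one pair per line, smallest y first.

[19; 2,1,2,1,5,1,2,1,2,38] for √375; ℓ=10 ⇒ convergent index 9
a_0=19:  p_0=19·1+0=19,  q_0=19·0+1=1
a_1=2:  p_1=2·19+1=39,  q_1=2·1+0=2
a_2=1:  p_2=1·39+19=58,  q_2=1·2+1=3
a_3=2:  p_3=2·58+39=155,  q_3=2·3+2=8
a_4=1:  p_4=1·155+58=213,  q_4=1·8+3=11
a_5=5:  p_5=5·213+155=1220,  q_5=5·11+8=63
a_6=1:  p_6=1·1220+213=1433,  q_6=1·63+11=74
…
a_8=1:  p_8=1·4086+1433=5519,  q_8=1·211+74=285
a_9=2:  p_9=2·5519+4086=15124,  q_9=2·285+211=781
fundamental: x₁=15124, y₁=781  (since 228735376 − 375·609961 = 1)
n=2: (15124,781)∘(15124,781) = (15124·15124+375·781·781, 15124·781+781·15124) = (457470751,23623688)
n=3: (457470751,23623688)∘(15124,781) = (15124·457470751+375·781·23623688, 15124·23623688+781·457470751) = (13837575261124,714569313843)

15124 781
457470751 23623688
13837575261124 714569313843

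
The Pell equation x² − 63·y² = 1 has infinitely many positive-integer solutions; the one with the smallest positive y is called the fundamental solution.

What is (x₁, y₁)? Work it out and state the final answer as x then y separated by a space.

√63 → a₀=7, period (1,14); ℓ=2 even so k=1
a_0=7:  p_0=7·1+0=7,  q_0=7·0+1=1
a_1=1:  p_1=1·7+1=8,  q_1=1·1+0=1
→ (8, 1).  Check: 8²=64, 63·1²=63, difference 1.

8 1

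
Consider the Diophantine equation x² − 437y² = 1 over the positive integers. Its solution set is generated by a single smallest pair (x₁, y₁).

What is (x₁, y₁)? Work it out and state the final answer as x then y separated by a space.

[20; 1,9,2,9,1,40] for √437; ℓ=6 ⇒ convergent index 5
k=0  a_k=20  p_k/q_k = 20/1
…
k=2  a_k=9  p_k/q_k = 209/10
k=3  a_k=2  p_k/q_k = 439/21
k=4  a_k=9  p_k/q_k = 4160/199
k=5  a_k=1  p_k/q_k = 4599/220
fundamental: x₁=4599, y₁=220  (since 21150801 − 437·48400 = 1)

4599 220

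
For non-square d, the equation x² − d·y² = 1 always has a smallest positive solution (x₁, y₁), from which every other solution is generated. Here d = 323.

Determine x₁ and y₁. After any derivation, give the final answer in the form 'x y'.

18 1

[17; 1,34] for √323; ℓ=2 ⇒ convergent index 1
k=0  a_k=17  p_k/q_k = 17/1
k=1  a_k=1  p_k/q_k = 18/1
(x₁, y₁) = (18, 1);  18² − 323·1² = 1 ✓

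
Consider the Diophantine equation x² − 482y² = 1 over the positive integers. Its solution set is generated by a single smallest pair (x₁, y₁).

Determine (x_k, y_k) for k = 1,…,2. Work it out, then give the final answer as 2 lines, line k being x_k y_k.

483 22
466577 21252

√482 = [21; 1,20,1,42, …], period ℓ=4 (even) → k=3
a_0=21:  p_0=21·1+0=21,  q_0=21·0+1=1
a_1=1:  p_1=1·21+1=22,  q_1=1·1+0=1
a_2=20:  p_2=20·22+21=461,  q_2=20·1+1=21
a_3=1:  p_3=1·461+22=483,  q_3=1·21+1=22
→ (483, 22).  Check: 483²=233289, 482·22²=233288, difference 1.
n=2: (483,22)∘(483,22) = (483·483+482·22·22, 483·22+22·483) = (466577,21252)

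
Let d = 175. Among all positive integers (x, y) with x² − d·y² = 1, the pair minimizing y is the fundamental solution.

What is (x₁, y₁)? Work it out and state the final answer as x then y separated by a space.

√175 → a₀=13, period (4,2,1,2,4,26); ℓ=6 even so k=5
a_0=13:  p_0=13·1+0=13,  q_0=13·0+1=1
a_1=4:  p_1=4·13+1=53,  q_1=4·1+0=4
a_2=2:  p_2=2·53+13=119,  q_2=2·4+1=9
a_3=1:  p_3=1·119+53=172,  q_3=1·9+4=13
a_4=2:  p_4=2·172+119=463,  q_4=2·13+9=35
a_5=4:  p_5=4·463+172=2024,  q_5=4·35+13=153
→ (2024, 153).  Check: 2024²=4096576, 175·153²=4096575, difference 1.

2024 153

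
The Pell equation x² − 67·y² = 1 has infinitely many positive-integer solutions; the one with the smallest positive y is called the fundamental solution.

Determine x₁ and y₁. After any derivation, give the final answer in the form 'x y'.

48842 5967

√67 → a₀=8, period (5,2,1,1,7,1,1,2,5,16); ℓ=10 even so k=9
a_0=8:  p_0=8·1+0=8,  q_0=8·0+1=1
a_1=5:  p_1=5·8+1=41,  q_1=5·1+0=5
…
a_3=1:  p_3=1·90+41=131,  q_3=1·11+5=16
a_4=1:  p_4=1·131+90=221,  q_4=1·16+11=27
a_5=7:  p_5=7·221+131=1678,  q_5=7·27+16=205
a_6=1:  p_6=1·1678+221=1899,  q_6=1·205+27=232
a_7=1:  p_7=1·1899+1678=3577,  q_7=1·232+205=437
a_8=2:  p_8=2·3577+1899=9053,  q_8=2·437+232=1106
a_9=5:  p_9=5·9053+3577=48842,  q_9=5·1106+437=5967
→ (48842, 5967).  Check: 48842²=2385540964, 67·5967²=2385540963, difference 1.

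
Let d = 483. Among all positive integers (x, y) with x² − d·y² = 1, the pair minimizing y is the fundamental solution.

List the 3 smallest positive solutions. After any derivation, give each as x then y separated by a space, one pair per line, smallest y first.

[21; 1,42] for √483; ℓ=2 ⇒ convergent index 1
k=0  a_k=21  p_k/q_k = 21/1
k=1  a_k=1  p_k/q_k = 22/1
fundamental: x₁=22, y₁=1  (since 484 − 483·1 = 1)
(22+1√483)^2 = 967 + 44√483
(22+1√483)^3 = 42526 + 1935√483

22 1
967 44
42526 1935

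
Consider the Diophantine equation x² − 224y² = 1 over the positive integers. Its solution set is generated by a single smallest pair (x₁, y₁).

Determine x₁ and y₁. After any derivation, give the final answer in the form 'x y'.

15 1

√224 → a₀=14, period (1,28); ℓ=2 even so k=1
i=0: a=14 ⇒ p=14, q=1
i=1: a=1 ⇒ p=15, q=1
→ (15, 1).  Check: 15²=225, 224·1²=224, difference 1.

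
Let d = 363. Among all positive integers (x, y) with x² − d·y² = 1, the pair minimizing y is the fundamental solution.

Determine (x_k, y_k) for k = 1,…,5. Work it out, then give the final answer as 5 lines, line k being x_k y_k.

362 19
262087 13756
189750626 9959325
137379191137 7210537544
99462344632562 5220419222531

d=363: √d = [19; 19,38] (ℓ=2, even), read p_1/q_1
step 0: (19, 1)  from 19·(1,0) + (0,1)
step 1: (362, 19)  from 19·(19,1) + (1,0)
fundamental: x₁=362, y₁=19  (since 131044 − 363·361 = 1)
n=2: (362,19)∘(362,19) = (362·362+363·19·19, 362·19+19·362) = (262087,13756)
n=3: (262087,13756)∘(362,19) = (362·262087+363·19·13756, 362·13756+19·262087) = (189750626,9959325)
n=4: (189750626,9959325)∘(362,19) = (362·189750626+363·19·9959325, 362·9959325+19·189750626) = (137379191137,7210537544)
n=5: (137379191137,7210537544)∘(362,19) = (362·137379191137+363·19·7210537544, 362·7210537544+19·137379191137) = (99462344632562,5220419222531)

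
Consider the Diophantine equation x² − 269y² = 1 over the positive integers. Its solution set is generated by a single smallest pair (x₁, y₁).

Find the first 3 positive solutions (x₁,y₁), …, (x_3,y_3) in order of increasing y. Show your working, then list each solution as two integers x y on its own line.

13449 820
361751201 22056360
9730383791049 593271970460

d=269: √d = [16; 2,2,32] (ℓ=3, odd), read p_5/q_5
k=0  a_k=16  p_k/q_k = 16/1
k=1  a_k=2  p_k/q_k = 33/2
k=2  a_k=2  p_k/q_k = 82/5
…
k=4  a_k=2  p_k/q_k = 5396/329
k=5  a_k=2  p_k/q_k = 13449/820
→ (13449, 820).  Check: 13449²=180875601, 269·820²=180875600, difference 1.
k=2:  x_2 = 13449·13449+269·820·820 = 361751201,  y_2 = 13449·820+820·13449 = 22056360
k=3:  x_3 = 13449·361751201+269·820·22056360 = 9730383791049,  y_3 = 13449·22056360+820·361751201 = 593271970460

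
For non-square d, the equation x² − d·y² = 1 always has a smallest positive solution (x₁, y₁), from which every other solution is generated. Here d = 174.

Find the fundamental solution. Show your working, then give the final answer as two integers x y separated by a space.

[13; 5,4,5,26] for √174; ℓ=4 ⇒ convergent index 3
k=0  a_k=13  p_k/q_k = 13/1
…
k=2  a_k=4  p_k/q_k = 277/21
k=3  a_k=5  p_k/q_k = 1451/110
fundamental: x₁=1451, y₁=110  (since 2105401 − 174·12100 = 1)

1451 110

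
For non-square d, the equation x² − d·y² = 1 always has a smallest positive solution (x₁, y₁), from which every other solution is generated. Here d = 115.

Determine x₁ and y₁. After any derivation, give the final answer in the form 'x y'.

1126 105

[10; 1,2,1,1,1,1,1,2,1,20] for √115; ℓ=10 ⇒ convergent index 9
step 0: (10, 1)  from 10·(1,0) + (0,1)
step 1: (11, 1)  from 1·(10,1) + (1,0)
…
step 8: (815, 76)  from 2·(311,29) + (193,18)
step 9: (1126, 105)  from 1·(815,76) + (311,29)
fundamental: x₁=1126, y₁=105  (since 1267876 − 115·11025 = 1)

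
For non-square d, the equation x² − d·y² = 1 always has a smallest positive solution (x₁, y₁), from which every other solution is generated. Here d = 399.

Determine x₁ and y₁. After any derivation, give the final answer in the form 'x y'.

20 1

√399 → a₀=19, period (1,38); ℓ=2 even so k=1
step 0: (19, 1)  from 19·(1,0) + (0,1)
step 1: (20, 1)  from 1·(19,1) + (1,0)
fundamental: x₁=20, y₁=1  (since 400 − 399·1 = 1)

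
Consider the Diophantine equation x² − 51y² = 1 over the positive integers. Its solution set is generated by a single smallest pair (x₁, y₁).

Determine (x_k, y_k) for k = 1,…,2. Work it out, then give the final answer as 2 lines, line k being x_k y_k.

50 7
4999 700

√51 → a₀=7, period (7,14); ℓ=2 even so k=1
i=0: a=7 ⇒ p=7, q=1
i=1: a=7 ⇒ p=50, q=7
fundamental: x₁=50, y₁=7  (since 2500 − 51·49 = 1)
n=2: (50,7)∘(50,7) = (50·50+51·7·7, 50·7+7·50) = (4999,700)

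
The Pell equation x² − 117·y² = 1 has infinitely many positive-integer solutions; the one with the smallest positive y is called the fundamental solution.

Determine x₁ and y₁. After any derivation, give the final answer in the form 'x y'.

649 60

√117 → a₀=10, period (1,4,2,4,1,20); ℓ=6 even so k=5
i=0: a=10 ⇒ p=10, q=1
…
i=2: a=4 ⇒ p=54, q=5
i=3: a=2 ⇒ p=119, q=11
i=4: a=4 ⇒ p=530, q=49
i=5: a=1 ⇒ p=649, q=60
→ (649, 60).  Check: 649²=421201, 117·60²=421200, difference 1.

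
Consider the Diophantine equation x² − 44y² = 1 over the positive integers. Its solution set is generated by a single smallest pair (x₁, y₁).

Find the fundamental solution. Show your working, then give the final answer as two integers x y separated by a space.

√44 → a₀=6, period (1,1,1,2,1,1,1,12); ℓ=8 even so k=7
step 0: (6, 1)  from 6·(1,0) + (0,1)
…
step 3: (20, 3)  from 1·(13,2) + (7,1)
step 4: (53, 8)  from 2·(20,3) + (13,2)
step 5: (73, 11)  from 1·(53,8) + (20,3)
step 6: (126, 19)  from 1·(73,11) + (53,8)
step 7: (199, 30)  from 1·(126,19) + (73,11)
fundamental: x₁=199, y₁=30  (since 39601 − 44·900 = 1)

199 30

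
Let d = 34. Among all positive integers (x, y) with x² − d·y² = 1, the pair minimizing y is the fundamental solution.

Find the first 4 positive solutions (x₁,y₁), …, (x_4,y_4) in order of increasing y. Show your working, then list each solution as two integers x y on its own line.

35 6
2449 420
171395 29394
11995201 2057160

[5; 1,4,1,10] for √34; ℓ=4 ⇒ convergent index 3
a_0=5:  p_0=5·1+0=5,  q_0=5·0+1=1
…
a_2=4:  p_2=4·6+5=29,  q_2=4·1+1=5
a_3=1:  p_3=1·29+6=35,  q_3=1·5+1=6
(x₁, y₁) = (35, 6);  35² − 34·6² = 1 ✓
(x_2, y_2) = (35·35 + 34·6·6, 35·6 + 6·35) = (2449, 420)
(x_3, y_3) = (35·2449 + 34·6·420, 35·420 + 6·2449) = (171395, 29394)
(x_4, y_4) = (35·171395 + 34·6·29394, 35·29394 + 6·171395) = (11995201, 2057160)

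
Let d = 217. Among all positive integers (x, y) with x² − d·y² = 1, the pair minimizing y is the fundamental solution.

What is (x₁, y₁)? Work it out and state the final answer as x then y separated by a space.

d=217: √d = [14; 1,2,1,2,1,…,2,1,28] (ℓ=16, even), read p_15/q_15
a_0=14:  p_0=14·1+0=14,  q_0=14·0+1=1
…
a_2=2:  p_2=2·15+14=44,  q_2=2·1+1=3
a_3=1:  p_3=1·44+15=59,  q_3=1·3+1=4
…
a_5=1:  p_5=1·162+59=221,  q_5=1·11+4=15
a_6=1:  p_6=1·221+162=383,  q_6=1·15+11=26
a_7=9:  p_7=9·383+221=3668,  q_7=9·26+15=249
a_8=4:  p_8=4·3668+383=15055,  q_8=4·249+26=1022
a_9=9:  p_9=9·15055+3668=139163,  q_9=9·1022+249=9447
a_10=1:  p_10=1·139163+15055=154218,  q_10=1·9447+1022=10469
…
a_12=2:  p_12=2·293381+154218=740980,  q_12=2·19916+10469=50301
a_13=1:  p_13=1·740980+293381=1034361,  q_13=1·50301+19916=70217
a_14=2:  p_14=2·1034361+740980=2809702,  q_14=2·70217+50301=190735
a_15=1:  p_15=1·2809702+1034361=3844063,  q_15=1·190735+70217=260952
fundamental: x₁=3844063, y₁=260952  (since 14776820347969 − 217·68095946304 = 1)

3844063 260952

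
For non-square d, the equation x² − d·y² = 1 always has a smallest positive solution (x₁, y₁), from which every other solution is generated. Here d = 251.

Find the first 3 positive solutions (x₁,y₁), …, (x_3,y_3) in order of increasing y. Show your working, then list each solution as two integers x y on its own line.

3674890 231957
27009633024199 1704832919460
198514860608593651330 12530146894788486843

d=251: √d = [15; 1,5,2,1,2,…,5,1,30] (ℓ=14, even), read p_13/q_13
i=0: a=15 ⇒ p=15, q=1
…
i=3: a=2 ⇒ p=206, q=13
…
i=5: a=2 ⇒ p=808, q=51
…
i=10: a=1 ⇒ p=212692, q=13425
…
i=12: a=5 ⇒ p=3097857, q=195535
i=13: a=1 ⇒ p=3674890, q=231957
→ (3674890, 231957).  Check: 3674890²=13504816512100, 251·231957²=13504816512099, difference 1.
(x_2, y_2) = (3674890·3674890 + 251·231957·231957, 3674890·231957 + 231957·3674890) = (27009633024199, 1704832919460)
(x_3, y_3) = (3674890·27009633024199 + 251·231957·1704832919460, 3674890·1704832919460 + 231957·27009633024199) = (198514860608593651330, 12530146894788486843)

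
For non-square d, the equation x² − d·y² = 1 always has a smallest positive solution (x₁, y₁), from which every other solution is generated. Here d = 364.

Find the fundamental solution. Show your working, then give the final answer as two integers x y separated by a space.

4954951 259710

d=364: √d = [19; 12,1,2,3,1,8,1,3,2,1,12,38] (ℓ=12, even), read p_11/q_11
step 0: (19, 1)  from 19·(1,0) + (0,1)
…
step 5: (3148, 165)  from 1·(2423,127) + (725,38)
…
step 10: (390371, 20461)  from 1·(270499,14178) + (119872,6283)
step 11: (4954951, 259710)  from 12·(390371,20461) + (270499,14178)
→ (4954951, 259710).  Check: 4954951²=24551539412401, 364·259710²=24551539412400, difference 1.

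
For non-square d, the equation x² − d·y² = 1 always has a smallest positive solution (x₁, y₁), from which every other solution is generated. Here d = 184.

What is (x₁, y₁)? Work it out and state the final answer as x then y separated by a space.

24335 1794

√184 = [13; 1,1,3,2,1,2,1,2,3,1,1,26, …], period ℓ=12 (even) → k=11
a_0=13:  p_0=13·1+0=13,  q_0=13·0+1=1
…
a_2=1:  p_2=1·14+13=27,  q_2=1·1+1=2
…
a_5=1:  p_5=1·217+95=312,  q_5=1·16+7=23
…
a_7=1:  p_7=1·841+312=1153,  q_7=1·62+23=85
a_8=2:  p_8=2·1153+841=3147,  q_8=2·85+62=232
…
a_10=1:  p_10=1·10594+3147=13741,  q_10=1·781+232=1013
a_11=1:  p_11=1·13741+10594=24335,  q_11=1·1013+781=1794
(x₁, y₁) = (24335, 1794);  24335² − 184·1794² = 1 ✓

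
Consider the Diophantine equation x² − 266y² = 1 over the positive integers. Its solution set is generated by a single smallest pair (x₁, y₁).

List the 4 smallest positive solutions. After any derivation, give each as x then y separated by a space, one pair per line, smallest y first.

685 42
938449 57540
1285674445 78829758
1761373051201 107996710920

d=266: √d = [16; 3,4,3,32] (ℓ=4, even), read p_3/q_3
a_0=16:  p_0=16·1+0=16,  q_0=16·0+1=1
…
a_2=4:  p_2=4·49+16=212,  q_2=4·3+1=13
a_3=3:  p_3=3·212+49=685,  q_3=3·13+3=42
(x₁, y₁) = (685, 42);  685² − 266·42² = 1 ✓
n=2: (685,42)∘(685,42) = (685·685+266·42·42, 685·42+42·685) = (938449,57540)
n=3: (938449,57540)∘(685,42) = (685·938449+266·42·57540, 685·57540+42·938449) = (1285674445,78829758)
n=4: (1285674445,78829758)∘(685,42) = (685·1285674445+266·42·78829758, 685·78829758+42·1285674445) = (1761373051201,107996710920)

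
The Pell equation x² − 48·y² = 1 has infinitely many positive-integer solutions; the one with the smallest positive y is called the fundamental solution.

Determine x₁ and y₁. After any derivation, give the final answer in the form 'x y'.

√48 → a₀=6, period (1,12); ℓ=2 even so k=1
a_0=6:  p_0=6·1+0=6,  q_0=6·0+1=1
a_1=1:  p_1=1·6+1=7,  q_1=1·1+0=1
(x₁, y₁) = (7, 1);  7² − 48·1² = 1 ✓

7 1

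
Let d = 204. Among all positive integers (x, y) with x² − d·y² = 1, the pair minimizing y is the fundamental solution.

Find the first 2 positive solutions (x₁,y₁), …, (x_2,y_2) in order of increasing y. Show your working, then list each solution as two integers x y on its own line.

4999 350
49980001 3499300

[14; 3,1,1,6,1,1,3,28] for √204; ℓ=8 ⇒ convergent index 7
k=0  a_k=14  p_k/q_k = 14/1
k=1  a_k=3  p_k/q_k = 43/3
k=2  a_k=1  p_k/q_k = 57/4
k=3  a_k=1  p_k/q_k = 100/7
k=4  a_k=6  p_k/q_k = 657/46
k=5  a_k=1  p_k/q_k = 757/53
k=6  a_k=1  p_k/q_k = 1414/99
k=7  a_k=3  p_k/q_k = 4999/350
→ (4999, 350).  Check: 4999²=24990001, 204·350²=24990000, difference 1.
(x_2, y_2) = (4999·4999 + 204·350·350, 4999·350 + 350·4999) = (49980001, 3499300)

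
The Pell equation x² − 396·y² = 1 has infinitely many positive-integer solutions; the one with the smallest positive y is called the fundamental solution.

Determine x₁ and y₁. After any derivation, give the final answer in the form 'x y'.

d=396: √d = [19; 1,8,1,38] (ℓ=4, even), read p_3/q_3
a_0=19:  p_0=19·1+0=19,  q_0=19·0+1=1
a_1=1:  p_1=1·19+1=20,  q_1=1·1+0=1
a_2=8:  p_2=8·20+19=179,  q_2=8·1+1=9
a_3=1:  p_3=1·179+20=199,  q_3=1·9+1=10
→ (199, 10).  Check: 199²=39601, 396·10²=39600, difference 1.

199 10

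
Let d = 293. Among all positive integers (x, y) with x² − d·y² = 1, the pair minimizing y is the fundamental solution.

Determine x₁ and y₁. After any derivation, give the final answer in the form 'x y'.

12320649 719780

√293 → a₀=17, period (8,1,1,8,34); ℓ=5 odd so k=9
i=0: a=17 ⇒ p=17, q=1
i=1: a=8 ⇒ p=137, q=8
i=2: a=1 ⇒ p=154, q=9
i=3: a=1 ⇒ p=291, q=17
i=4: a=8 ⇒ p=2482, q=145
…
i=8: a=1 ⇒ p=1444507, q=84389
i=9: a=8 ⇒ p=12320649, q=719780
→ (12320649, 719780).  Check: 12320649²=151798391781201, 293·719780²=151798391781200, difference 1.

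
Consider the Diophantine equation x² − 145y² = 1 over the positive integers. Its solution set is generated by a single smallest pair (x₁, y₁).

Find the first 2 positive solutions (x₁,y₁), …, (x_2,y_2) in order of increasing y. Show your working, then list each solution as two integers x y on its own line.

d=145: √d = [12; 24] (ℓ=1, odd), read p_1/q_1
a_0=12:  p_0=12·1+0=12,  q_0=12·0+1=1
a_1=24:  p_1=24·12+1=289,  q_1=24·1+0=24
→ (289, 24).  Check: 289²=83521, 145·24²=83520, difference 1.
k=2:  x_2 = 289·289+145·24·24 = 167041,  y_2 = 289·24+24·289 = 13872

289 24
167041 13872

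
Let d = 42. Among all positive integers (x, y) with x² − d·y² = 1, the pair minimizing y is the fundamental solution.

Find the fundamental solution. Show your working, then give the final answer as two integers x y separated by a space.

13 2

√42 = [6; 2,12, …], period ℓ=2 (even) → k=1
i=0: a=6 ⇒ p=6, q=1
i=1: a=2 ⇒ p=13, q=2
fundamental: x₁=13, y₁=2  (since 169 − 42·4 = 1)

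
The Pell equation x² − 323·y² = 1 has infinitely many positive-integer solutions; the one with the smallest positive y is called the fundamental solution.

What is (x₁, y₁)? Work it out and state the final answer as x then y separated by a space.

18 1

√323 = [17; 1,34, …], period ℓ=2 (even) → k=1
a_0=17:  p_0=17·1+0=17,  q_0=17·0+1=1
a_1=1:  p_1=1·17+1=18,  q_1=1·1+0=1
fundamental: x₁=18, y₁=1  (since 324 − 323·1 = 1)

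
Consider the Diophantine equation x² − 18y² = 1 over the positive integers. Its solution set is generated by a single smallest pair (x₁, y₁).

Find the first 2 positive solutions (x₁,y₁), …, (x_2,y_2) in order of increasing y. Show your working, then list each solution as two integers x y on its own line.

17 4
577 136

d=18: √d = [4; 4,8] (ℓ=2, even), read p_1/q_1
k=0  a_k=4  p_k/q_k = 4/1
k=1  a_k=4  p_k/q_k = 17/4
fundamental: x₁=17, y₁=4  (since 289 − 18·16 = 1)
k=2:  x_2 = 17·17+18·4·4 = 577,  y_2 = 17·4+4·17 = 136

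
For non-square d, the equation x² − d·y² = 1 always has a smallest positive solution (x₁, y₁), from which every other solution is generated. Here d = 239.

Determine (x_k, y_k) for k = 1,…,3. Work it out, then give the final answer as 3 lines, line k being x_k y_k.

6195120 400729
76759023628799 4965128484960
951062724926484326640 61519133559490389671

√239 → a₀=15, period (2,5,1,2,4,15,4,2,1,5,2,30); ℓ=12 even so k=11
a_0=15:  p_0=15·1+0=15,  q_0=15·0+1=1
a_1=2:  p_1=2·15+1=31,  q_1=2·1+0=2
a_2=5:  p_2=5·31+15=170,  q_2=5·2+1=11
a_3=1:  p_3=1·170+31=201,  q_3=1·11+2=13
a_4=2:  p_4=2·201+170=572,  q_4=2·13+11=37
…
a_6=15:  p_6=15·2489+572=37907,  q_6=15·161+37=2452
a_7=4:  p_7=4·37907+2489=154117,  q_7=4·2452+161=9969
a_8=2:  p_8=2·154117+37907=346141,  q_8=2·9969+2452=22390
a_9=1:  p_9=1·346141+154117=500258,  q_9=1·22390+9969=32359
a_10=5:  p_10=5·500258+346141=2847431,  q_10=5·32359+22390=184185
a_11=2:  p_11=2·2847431+500258=6195120,  q_11=2·184185+32359=400729
fundamental: x₁=6195120, y₁=400729  (since 38379511814400 − 239·160583731441 = 1)
(6195120+400729√239)^2 = 76759023628799 + 4965128484960√239
(6195120+400729√239)^3 = 951062724926484326640 + 61519133559490389671√239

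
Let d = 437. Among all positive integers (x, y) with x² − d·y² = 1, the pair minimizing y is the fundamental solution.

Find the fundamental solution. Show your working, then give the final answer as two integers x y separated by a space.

[20; 1,9,2,9,1,40] for √437; ℓ=6 ⇒ convergent index 5
i=0: a=20 ⇒ p=20, q=1
…
i=3: a=2 ⇒ p=439, q=21
i=4: a=9 ⇒ p=4160, q=199
i=5: a=1 ⇒ p=4599, q=220
fundamental: x₁=4599, y₁=220  (since 21150801 − 437·48400 = 1)

4599 220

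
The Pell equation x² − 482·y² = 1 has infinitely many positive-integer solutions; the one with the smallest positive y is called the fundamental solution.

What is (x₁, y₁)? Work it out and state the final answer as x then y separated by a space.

483 22

√482 → a₀=21, period (1,20,1,42); ℓ=4 even so k=3
step 0: (21, 1)  from 21·(1,0) + (0,1)
step 1: (22, 1)  from 1·(21,1) + (1,0)
step 2: (461, 21)  from 20·(22,1) + (21,1)
step 3: (483, 22)  from 1·(461,21) + (22,1)
→ (483, 22).  Check: 483²=233289, 482·22²=233288, difference 1.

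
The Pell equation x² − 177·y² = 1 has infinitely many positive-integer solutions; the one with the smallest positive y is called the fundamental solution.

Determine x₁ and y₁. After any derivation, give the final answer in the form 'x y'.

62423 4692

√177 → a₀=13, period (3,3,2,8,2,3,3,26); ℓ=8 even so k=7
i=0: a=13 ⇒ p=13, q=1
…
i=4: a=8 ⇒ p=2581, q=194
…
i=6: a=3 ⇒ p=18985, q=1427
i=7: a=3 ⇒ p=62423, q=4692
fundamental: x₁=62423, y₁=4692  (since 3896630929 − 177·22014864 = 1)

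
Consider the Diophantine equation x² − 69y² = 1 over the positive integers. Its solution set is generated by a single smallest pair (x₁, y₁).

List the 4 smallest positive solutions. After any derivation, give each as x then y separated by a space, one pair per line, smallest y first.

7775 936
120901249 14554800
1880014414175 226327139064
29234224019520001 3519386997890400

√69 → a₀=8, period (3,3,1,4,1,3,3,16); ℓ=8 even so k=7
step 0: (8, 1)  from 8·(1,0) + (0,1)
…
step 5: (623, 75)  from 1·(515,62) + (108,13)
step 6: (2384, 287)  from 3·(623,75) + (515,62)
step 7: (7775, 936)  from 3·(2384,287) + (623,75)
fundamental: x₁=7775, y₁=936  (since 60450625 − 69·876096 = 1)
(7775+936√69)^2 = 120901249 + 14554800√69
(7775+936√69)^3 = 1880014414175 + 226327139064√69
(7775+936√69)^4 = 29234224019520001 + 3519386997890400√69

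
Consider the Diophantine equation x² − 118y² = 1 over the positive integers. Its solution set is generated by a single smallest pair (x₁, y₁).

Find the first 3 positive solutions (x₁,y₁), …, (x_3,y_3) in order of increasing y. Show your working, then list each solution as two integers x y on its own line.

306917 28254
188396089777 17343265836
115643925371868101 10645886241146970

√118 → a₀=10, period (1,6,3,2,10,2,3,6,1,20); ℓ=10 even so k=9
k=0  a_k=10  p_k/q_k = 10/1
…
k=8  a_k=6  p_k/q_k = 264802/24377
k=9  a_k=1  p_k/q_k = 306917/28254
(x₁, y₁) = (306917, 28254);  306917² − 118·28254² = 1 ✓
(x_2, y_2) = (306917·306917 + 118·28254·28254, 306917·28254 + 28254·306917) = (188396089777, 17343265836)
(x_3, y_3) = (306917·188396089777 + 118·28254·17343265836, 306917·17343265836 + 28254·188396089777) = (115643925371868101, 10645886241146970)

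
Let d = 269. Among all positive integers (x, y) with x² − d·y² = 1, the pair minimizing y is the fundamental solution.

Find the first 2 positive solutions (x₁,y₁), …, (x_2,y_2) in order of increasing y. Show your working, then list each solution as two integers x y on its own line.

√269 = [16; 2,2,32, …], period ℓ=3 (odd) → k=5
step 0: (16, 1)  from 16·(1,0) + (0,1)
…
step 4: (5396, 329)  from 2·(2657,162) + (82,5)
step 5: (13449, 820)  from 2·(5396,329) + (2657,162)
fundamental: x₁=13449, y₁=820  (since 180875601 − 269·672400 = 1)
(13449+820√269)^2 = 361751201 + 22056360√269

13449 820
361751201 22056360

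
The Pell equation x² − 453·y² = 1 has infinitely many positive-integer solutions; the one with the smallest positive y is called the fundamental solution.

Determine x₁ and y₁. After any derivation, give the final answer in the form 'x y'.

1653751 77700

d=453: √d = [21; 3,1,1,10,14,10,1,1,3,42] (ℓ=10, even), read p_9/q_9
step 0: (21, 1)  from 21·(1,0) + (0,1)
…
step 5: (22199, 1043)  from 14·(1575,74) + (149,7)
…
step 8: (469329, 22051)  from 1·(245764,11547) + (223565,10504)
step 9: (1653751, 77700)  from 3·(469329,22051) + (245764,11547)
fundamental: x₁=1653751, y₁=77700  (since 2734892370001 − 453·6037290000 = 1)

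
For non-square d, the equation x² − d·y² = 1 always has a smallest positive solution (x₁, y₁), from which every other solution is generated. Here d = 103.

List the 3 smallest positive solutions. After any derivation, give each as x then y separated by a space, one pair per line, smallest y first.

√103 → a₀=10, period (6,1,2,1,1,9,1,1,2,1,6,20); ℓ=12 even so k=11
k=0  a_k=10  p_k/q_k = 10/1
k=1  a_k=6  p_k/q_k = 61/6
k=2  a_k=1  p_k/q_k = 71/7
k=3  a_k=2  p_k/q_k = 203/20
k=4  a_k=1  p_k/q_k = 274/27
k=5  a_k=1  p_k/q_k = 477/47
…
k=7  a_k=1  p_k/q_k = 5044/497
k=8  a_k=1  p_k/q_k = 9611/947
…
k=10  a_k=1  p_k/q_k = 33877/3338
k=11  a_k=6  p_k/q_k = 227528/22419
→ (227528, 22419).  Check: 227528²=51768990784, 103·22419²=51768990783, difference 1.
(x_2, y_2) = (227528·227528 + 103·22419·22419, 227528·22419 + 22419·227528) = (103537981567, 10201900464)
(x_3, y_3) = (227528·103537981567 + 103·22419·10201900464, 227528·10201900464 + 22419·103537981567) = (47115579739725224, 4642436017523565)

227528 22419
103537981567 10201900464
47115579739725224 4642436017523565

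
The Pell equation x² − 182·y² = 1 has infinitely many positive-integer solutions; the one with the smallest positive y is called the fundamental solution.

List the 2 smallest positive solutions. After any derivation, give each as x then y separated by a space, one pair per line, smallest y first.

√182 = [13; 2,26, …], period ℓ=2 (even) → k=1
i=0: a=13 ⇒ p=13, q=1
i=1: a=2 ⇒ p=27, q=2
→ (27, 2).  Check: 27²=729, 182·2²=728, difference 1.
(x_2, y_2) = (27·27 + 182·2·2, 27·2 + 2·27) = (1457, 108)

27 2
1457 108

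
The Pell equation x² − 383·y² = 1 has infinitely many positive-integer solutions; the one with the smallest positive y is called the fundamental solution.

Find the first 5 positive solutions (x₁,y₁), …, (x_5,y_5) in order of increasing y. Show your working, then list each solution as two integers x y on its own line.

[19; 1,1,3,19,3,1,1,38] for √383; ℓ=8 ⇒ convergent index 7
i=0: a=19 ⇒ p=19, q=1
…
i=2: a=1 ⇒ p=39, q=2
i=3: a=3 ⇒ p=137, q=7
i=4: a=19 ⇒ p=2642, q=135
…
i=6: a=1 ⇒ p=10705, q=547
i=7: a=1 ⇒ p=18768, q=959
fundamental: x₁=18768, y₁=959  (since 352237824 − 383·919681 = 1)
(x_2, y_2) = (18768·18768 + 383·959·959, 18768·959 + 959·18768) = (704475647, 35997024)
(x_3, y_3) = (18768·704475647 + 383·959·35997024, 18768·35997024 + 959·704475647) = (26443197867024, 1351184291905)
(x_4, y_4) = (18768·26443197867024 + 383·959·1351184291905, 18768·1351184291905 + 959·26443197867024) = (992571874432137217, 50718053544949056)
(x_5, y_5) = (18768·992571874432137217 + 383·959·50718053544949056, 18768·50718053544949056 + 959·992571874432137217) = (37257177852241504710288, 1903752856512023474111)

18768 959
704475647 35997024
26443197867024 1351184291905
992571874432137217 50718053544949056
37257177852241504710288 1903752856512023474111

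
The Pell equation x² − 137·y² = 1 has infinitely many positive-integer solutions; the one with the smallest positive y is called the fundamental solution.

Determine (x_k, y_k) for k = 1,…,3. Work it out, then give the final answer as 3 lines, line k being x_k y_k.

6083073 519712
74007554246657 6322892069952
900386710067742990849 76925228065277725280

√137 → a₀=11, period (1,2,2,1,1,2,2,1,22); ℓ=9 odd so k=17
a_0=11:  p_0=11·1+0=11,  q_0=11·0+1=1
a_1=1:  p_1=1·11+1=12,  q_1=1·1+0=1
…
a_3=2:  p_3=2·35+12=82,  q_3=2·3+1=7
…
a_5=1:  p_5=1·117+82=199,  q_5=1·10+7=17
a_6=2:  p_6=2·199+117=515,  q_6=2·17+10=44
…
a_8=1:  p_8=1·1229+515=1744,  q_8=1·105+44=149
…
a_14=1:  p_14=1·408178+285899=694077,  q_14=1·34873+24426=59299
…
a_16=2:  p_16=2·1796332+694077=4286741,  q_16=2·153471+59299=366241
a_17=1:  p_17=1·4286741+1796332=6083073,  q_17=1·366241+153471=519712
(x₁, y₁) = (6083073, 519712);  6083073² − 137·519712² = 1 ✓
(6083073+519712√137)^2 = 74007554246657 + 6322892069952√137
(6083073+519712√137)^3 = 900386710067742990849 + 76925228065277725280√137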